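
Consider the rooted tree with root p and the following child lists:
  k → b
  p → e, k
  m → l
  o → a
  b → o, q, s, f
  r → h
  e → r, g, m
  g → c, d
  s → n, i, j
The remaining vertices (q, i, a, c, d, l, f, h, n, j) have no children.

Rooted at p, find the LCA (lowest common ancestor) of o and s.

b

o's ancestor chain is o, b, k, p and s's is s, b, k, p; they first meet at b.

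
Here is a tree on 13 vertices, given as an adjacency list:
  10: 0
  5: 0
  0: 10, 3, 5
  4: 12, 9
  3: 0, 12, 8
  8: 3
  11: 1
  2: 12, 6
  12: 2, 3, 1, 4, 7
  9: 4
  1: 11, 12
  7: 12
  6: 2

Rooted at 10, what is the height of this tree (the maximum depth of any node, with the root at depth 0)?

5

The longest root-to-leaf path is 10 → 0 → 3 → 12 → 2 → 6 (5 edges).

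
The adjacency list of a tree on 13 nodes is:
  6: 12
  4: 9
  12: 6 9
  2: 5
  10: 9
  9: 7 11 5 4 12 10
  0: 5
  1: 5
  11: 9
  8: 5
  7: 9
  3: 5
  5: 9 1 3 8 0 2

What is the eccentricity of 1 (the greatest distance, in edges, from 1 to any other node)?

Distances from 1 peak at 4, attained at 6.
1-5-9-12-6

4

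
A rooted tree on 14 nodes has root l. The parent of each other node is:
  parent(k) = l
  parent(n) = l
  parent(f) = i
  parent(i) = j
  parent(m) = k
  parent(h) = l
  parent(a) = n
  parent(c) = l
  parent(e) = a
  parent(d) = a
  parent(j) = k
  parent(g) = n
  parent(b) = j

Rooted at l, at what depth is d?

Path from l to d: l–n–a–d, which has 3 edges.

3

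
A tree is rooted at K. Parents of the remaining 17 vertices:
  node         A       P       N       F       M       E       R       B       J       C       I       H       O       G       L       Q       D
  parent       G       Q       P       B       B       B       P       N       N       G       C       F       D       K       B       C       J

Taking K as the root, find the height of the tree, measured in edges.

8

A deepest node is H, reached by K-G-C-Q-P-N-B-F-H.
That path has 8 edges, so the height is 8.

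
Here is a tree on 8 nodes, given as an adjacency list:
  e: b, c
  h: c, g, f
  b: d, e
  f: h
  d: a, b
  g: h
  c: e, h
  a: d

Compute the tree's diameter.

6

A longest path is a - d - b - e - c - h - f, with 6 edges.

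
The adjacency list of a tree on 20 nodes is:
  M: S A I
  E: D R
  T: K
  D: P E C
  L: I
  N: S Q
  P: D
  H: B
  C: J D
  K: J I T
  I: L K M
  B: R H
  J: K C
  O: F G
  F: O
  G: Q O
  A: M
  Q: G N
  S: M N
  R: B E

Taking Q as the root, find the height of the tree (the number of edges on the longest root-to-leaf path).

12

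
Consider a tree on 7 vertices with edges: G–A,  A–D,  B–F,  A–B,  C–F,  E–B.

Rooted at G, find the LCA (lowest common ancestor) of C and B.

Ancestors of C (toward the root): C, F, B, A, G.
Ancestors of B: B, A, G.
The deepest node appearing in both lists is B.

B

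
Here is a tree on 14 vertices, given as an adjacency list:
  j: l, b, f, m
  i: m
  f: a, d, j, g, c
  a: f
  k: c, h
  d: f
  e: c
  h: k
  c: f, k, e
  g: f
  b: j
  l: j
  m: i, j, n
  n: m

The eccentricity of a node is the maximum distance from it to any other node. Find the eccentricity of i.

Distances from i peak at 6, attained at h.
i–m–j–f–c–k–h

6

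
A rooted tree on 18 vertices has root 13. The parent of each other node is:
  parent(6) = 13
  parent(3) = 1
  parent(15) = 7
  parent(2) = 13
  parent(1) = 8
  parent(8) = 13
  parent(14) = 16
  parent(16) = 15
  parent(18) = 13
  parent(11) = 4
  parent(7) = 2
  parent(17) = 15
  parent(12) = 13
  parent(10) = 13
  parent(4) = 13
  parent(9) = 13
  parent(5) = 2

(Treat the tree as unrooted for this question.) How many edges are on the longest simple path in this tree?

BFS from 14 reaches 3 last, at distance 8; BFS from 3 confirms no node is farther.
Path: 14 - 16 - 15 - 7 - 2 - 13 - 8 - 1 - 3.

8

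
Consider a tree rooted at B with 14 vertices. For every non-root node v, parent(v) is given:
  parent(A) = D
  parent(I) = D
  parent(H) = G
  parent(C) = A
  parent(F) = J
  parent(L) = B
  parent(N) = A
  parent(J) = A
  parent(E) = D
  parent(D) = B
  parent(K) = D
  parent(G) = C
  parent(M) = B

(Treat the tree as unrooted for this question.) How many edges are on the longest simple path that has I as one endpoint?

A farthest node from I is H.
The path I – D – A – C – G – H has 5 edges.

5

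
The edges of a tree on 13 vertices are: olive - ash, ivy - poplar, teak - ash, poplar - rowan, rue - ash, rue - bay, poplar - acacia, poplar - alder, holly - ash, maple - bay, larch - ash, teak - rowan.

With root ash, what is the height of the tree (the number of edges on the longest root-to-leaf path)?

4

acacia sits deepest: ash → teak → rowan → poplar → acacia — 4 edges from the root.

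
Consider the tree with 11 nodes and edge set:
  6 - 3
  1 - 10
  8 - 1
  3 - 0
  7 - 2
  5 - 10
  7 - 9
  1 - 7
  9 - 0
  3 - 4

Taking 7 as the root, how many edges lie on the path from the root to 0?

7 → 9 → 0 — 2 edges.

2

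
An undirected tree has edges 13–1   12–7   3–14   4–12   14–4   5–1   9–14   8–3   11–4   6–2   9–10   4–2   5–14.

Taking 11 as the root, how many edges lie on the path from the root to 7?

Climbing from 7 to the root: 7 – 12 – 4 – 11. That's 3 steps.

3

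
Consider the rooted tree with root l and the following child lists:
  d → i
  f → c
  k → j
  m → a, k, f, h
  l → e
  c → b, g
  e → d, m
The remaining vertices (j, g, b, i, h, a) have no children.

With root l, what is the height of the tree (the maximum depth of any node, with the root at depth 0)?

5

b sits deepest: l → e → m → f → c → b — 5 edges from the root.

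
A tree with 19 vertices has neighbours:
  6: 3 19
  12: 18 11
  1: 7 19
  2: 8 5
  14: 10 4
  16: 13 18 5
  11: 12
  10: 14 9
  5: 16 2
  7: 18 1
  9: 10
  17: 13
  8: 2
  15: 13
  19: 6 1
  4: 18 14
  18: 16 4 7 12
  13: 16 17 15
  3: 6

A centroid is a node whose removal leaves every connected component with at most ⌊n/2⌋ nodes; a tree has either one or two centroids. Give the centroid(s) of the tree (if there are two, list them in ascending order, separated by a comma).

18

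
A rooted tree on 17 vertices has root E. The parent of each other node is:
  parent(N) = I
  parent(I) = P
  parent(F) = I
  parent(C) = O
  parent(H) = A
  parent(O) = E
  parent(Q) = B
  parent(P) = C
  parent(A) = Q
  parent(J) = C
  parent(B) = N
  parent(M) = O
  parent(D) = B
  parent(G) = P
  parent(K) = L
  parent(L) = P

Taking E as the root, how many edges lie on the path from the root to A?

Climbing from A to the root: A–Q–B–N–I–P–C–O–E. That's 8 steps.

8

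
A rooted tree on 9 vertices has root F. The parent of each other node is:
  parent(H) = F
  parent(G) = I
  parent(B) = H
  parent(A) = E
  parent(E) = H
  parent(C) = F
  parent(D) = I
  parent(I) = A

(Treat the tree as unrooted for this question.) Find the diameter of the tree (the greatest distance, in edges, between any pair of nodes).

6

A longest path is D - I - A - E - H - F - C, with 6 edges.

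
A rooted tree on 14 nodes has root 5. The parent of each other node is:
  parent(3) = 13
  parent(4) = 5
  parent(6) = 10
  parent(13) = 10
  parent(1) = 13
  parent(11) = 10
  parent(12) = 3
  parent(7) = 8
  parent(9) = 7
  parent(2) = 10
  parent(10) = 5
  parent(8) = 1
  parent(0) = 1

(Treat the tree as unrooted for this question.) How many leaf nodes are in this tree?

7

Degree-1 nodes: 0, 2, 4, 6, 9, 11, 12 — 7 of them.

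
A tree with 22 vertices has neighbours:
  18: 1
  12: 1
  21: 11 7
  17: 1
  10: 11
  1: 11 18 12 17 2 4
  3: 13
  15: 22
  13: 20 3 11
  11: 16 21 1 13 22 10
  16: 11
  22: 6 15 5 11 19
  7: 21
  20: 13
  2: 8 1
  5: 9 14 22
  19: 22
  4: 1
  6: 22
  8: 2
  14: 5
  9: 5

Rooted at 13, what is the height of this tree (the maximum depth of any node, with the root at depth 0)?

A deepest node is 14, reached by 13 – 11 – 22 – 5 – 14.
That path has 4 edges, so the height is 4.

4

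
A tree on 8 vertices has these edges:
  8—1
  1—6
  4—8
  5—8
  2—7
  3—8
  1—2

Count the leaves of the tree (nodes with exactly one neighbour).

Degree-1 nodes: 3, 4, 5, 6, 7 — 5 of them.

5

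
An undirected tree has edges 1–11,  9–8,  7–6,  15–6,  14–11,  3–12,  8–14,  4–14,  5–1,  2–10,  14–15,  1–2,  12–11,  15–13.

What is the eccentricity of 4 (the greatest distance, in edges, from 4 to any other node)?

5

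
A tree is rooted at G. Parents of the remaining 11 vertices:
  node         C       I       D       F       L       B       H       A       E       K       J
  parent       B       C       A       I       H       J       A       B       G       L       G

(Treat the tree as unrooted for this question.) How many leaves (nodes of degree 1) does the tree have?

Exactly 4 nodes have a single neighbour: D, E, F, K.

4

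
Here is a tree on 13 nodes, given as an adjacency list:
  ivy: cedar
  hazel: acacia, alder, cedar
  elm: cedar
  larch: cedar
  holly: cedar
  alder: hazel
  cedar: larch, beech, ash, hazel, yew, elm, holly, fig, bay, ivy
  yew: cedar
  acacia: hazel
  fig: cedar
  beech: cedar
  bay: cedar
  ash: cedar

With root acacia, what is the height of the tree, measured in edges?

The longest root-to-leaf path is acacia – hazel – cedar – ash (3 edges).

3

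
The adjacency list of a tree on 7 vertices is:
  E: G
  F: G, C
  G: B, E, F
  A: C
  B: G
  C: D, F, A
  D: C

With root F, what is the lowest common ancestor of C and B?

F

C's ancestor chain is C, F and B's is B, G, F; they first meet at F.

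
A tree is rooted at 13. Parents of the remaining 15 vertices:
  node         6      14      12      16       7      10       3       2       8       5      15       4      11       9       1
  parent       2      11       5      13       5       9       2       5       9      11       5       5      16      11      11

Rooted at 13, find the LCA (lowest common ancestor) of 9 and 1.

Ancestors of 9 (toward the root): 9, 11, 16, 13.
Ancestors of 1: 1, 11, 16, 13.
The deepest node appearing in both lists is 11.

11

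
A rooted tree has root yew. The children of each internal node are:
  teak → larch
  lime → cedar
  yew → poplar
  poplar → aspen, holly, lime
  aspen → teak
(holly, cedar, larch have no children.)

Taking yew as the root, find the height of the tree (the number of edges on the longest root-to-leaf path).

larch sits deepest: yew → poplar → aspen → teak → larch — 4 edges from the root.

4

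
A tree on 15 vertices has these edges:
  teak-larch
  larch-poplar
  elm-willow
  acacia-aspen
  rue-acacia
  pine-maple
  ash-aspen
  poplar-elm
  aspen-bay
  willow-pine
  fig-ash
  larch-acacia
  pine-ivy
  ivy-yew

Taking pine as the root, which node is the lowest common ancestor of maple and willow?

Ancestors of maple (toward the root): maple, pine.
Ancestors of willow: willow, pine.
The deepest node appearing in both lists is pine.

pine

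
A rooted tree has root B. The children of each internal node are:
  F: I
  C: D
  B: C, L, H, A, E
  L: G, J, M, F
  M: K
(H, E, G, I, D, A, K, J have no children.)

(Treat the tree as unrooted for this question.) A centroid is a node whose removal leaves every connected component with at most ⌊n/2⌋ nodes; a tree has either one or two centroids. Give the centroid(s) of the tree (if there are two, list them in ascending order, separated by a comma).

Removing L splits the tree into components of sizes 6, 2, 2, 1, 1; the largest is 6 ≤ ⌊13/2⌋ = 6.
Every other node leaves some component of size > 6, so the centroid is unique.

L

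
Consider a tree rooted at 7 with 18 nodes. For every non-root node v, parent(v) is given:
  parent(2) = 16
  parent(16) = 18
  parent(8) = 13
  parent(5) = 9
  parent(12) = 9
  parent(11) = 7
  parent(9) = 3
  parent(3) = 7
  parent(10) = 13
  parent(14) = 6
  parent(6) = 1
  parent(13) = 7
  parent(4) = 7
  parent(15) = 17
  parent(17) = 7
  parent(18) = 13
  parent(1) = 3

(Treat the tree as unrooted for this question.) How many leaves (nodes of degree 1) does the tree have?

Degree-1 nodes: 2, 4, 5, 8, 10, 11, 12, 14, 15 — 9 of them.

9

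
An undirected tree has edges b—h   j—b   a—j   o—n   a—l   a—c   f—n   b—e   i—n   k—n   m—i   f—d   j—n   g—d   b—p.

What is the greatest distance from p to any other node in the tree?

Distances from p peak at 6, attained at g.
p – b – j – n – f – d – g

6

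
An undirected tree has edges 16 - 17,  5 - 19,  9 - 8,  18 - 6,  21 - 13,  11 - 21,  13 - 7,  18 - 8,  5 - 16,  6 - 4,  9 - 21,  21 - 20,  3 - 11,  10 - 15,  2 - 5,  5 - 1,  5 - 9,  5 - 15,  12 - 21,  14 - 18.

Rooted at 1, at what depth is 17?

1 → 5 → 16 → 17 — 3 edges.

3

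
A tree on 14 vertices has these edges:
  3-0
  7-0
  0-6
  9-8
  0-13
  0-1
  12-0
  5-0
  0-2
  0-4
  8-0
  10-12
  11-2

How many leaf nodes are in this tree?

10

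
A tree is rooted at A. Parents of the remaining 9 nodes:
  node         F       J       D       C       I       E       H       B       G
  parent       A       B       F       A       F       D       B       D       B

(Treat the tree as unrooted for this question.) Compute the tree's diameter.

5

Starting from C, a farthest node is H at distance 5.
One longest path: C–A–F–D–B–H.
So the diameter is 5.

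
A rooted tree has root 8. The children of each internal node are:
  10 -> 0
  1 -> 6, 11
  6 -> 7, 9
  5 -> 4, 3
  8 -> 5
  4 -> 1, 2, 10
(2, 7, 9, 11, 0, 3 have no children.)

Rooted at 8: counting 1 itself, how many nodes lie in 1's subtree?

1's subtree: {1, 6, 11, 7, 9}, size 5.

5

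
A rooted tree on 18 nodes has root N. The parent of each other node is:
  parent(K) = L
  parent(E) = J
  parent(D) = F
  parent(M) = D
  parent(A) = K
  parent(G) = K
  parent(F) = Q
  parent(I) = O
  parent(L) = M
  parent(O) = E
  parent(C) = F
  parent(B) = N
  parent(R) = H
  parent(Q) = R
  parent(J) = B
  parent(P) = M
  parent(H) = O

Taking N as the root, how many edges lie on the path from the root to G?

13

Climbing from G to the root: G – K – L – M – D – F – Q – R – H – O – E – J – B – N. That's 13 steps.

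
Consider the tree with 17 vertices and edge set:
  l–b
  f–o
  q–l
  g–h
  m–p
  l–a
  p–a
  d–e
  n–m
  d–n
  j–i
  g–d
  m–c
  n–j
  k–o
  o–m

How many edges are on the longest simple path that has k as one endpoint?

6

Distances from k peak at 6, attained at h (b, q also at distance 6).
k–o–m–n–d–g–h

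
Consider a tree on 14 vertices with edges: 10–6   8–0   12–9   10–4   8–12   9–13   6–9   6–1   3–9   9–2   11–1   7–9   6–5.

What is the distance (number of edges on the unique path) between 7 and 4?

Walking from 7: 7 - 9 - 6 - 10 - 4. Length 4.

4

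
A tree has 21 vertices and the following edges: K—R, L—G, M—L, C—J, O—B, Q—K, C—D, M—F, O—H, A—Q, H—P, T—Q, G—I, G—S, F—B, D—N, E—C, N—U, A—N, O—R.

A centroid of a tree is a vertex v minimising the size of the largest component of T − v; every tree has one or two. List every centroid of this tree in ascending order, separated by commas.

R

Removing R splits the tree into components of sizes 10, 10; the largest is 10 ≤ ⌊21/2⌋ = 10.
No neighbour of R does as well, so R is the unique centroid.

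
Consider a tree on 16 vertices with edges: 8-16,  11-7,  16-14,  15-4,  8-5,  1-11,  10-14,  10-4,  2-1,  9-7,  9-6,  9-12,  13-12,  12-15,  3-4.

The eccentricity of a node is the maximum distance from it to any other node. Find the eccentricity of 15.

6

A farthest node from 15 is 5 (2 also at distance 6).
The path 15 – 4 – 10 – 14 – 16 – 8 – 5 has 6 edges.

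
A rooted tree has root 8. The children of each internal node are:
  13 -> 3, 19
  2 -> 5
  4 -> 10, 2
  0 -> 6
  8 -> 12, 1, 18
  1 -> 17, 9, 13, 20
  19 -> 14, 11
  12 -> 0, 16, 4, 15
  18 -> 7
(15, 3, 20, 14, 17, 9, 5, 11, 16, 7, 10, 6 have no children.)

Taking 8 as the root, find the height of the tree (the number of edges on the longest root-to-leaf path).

14 sits deepest: 8–1–13–19–14 — 4 edges from the root.

4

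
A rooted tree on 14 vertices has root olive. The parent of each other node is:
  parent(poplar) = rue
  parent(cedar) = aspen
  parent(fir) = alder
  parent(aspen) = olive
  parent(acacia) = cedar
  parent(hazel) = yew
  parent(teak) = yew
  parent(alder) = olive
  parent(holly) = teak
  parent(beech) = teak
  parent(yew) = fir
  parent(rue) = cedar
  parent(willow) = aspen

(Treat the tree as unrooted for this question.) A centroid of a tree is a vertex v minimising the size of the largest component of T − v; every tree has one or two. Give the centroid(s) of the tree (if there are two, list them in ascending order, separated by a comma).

alder, olive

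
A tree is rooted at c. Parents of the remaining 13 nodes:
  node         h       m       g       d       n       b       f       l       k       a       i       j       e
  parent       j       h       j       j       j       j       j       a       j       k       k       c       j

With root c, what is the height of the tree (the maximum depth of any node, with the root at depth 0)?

The longest root-to-leaf path is c–j–k–a–l (4 edges).

4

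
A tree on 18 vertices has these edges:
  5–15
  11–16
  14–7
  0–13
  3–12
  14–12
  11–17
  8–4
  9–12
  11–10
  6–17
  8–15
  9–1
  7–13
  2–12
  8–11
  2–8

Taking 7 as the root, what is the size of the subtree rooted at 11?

5

Descendants of 11 (including itself): 11, 16, 17, 10, 6. That's 5.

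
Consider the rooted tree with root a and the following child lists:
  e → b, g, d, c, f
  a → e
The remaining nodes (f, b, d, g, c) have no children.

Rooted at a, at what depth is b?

2

a–e–b — 2 edges.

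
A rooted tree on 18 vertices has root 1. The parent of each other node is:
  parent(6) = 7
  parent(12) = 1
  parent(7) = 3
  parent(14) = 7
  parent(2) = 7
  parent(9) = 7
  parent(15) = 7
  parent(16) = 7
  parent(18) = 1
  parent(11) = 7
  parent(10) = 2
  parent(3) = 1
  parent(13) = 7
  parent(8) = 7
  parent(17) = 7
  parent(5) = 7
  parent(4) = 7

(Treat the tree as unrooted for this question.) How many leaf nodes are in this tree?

Exactly 14 nodes have a single neighbour: 4, 5, 6, 8, 9, 10, 11, 12, 13, 14, 15, 16, 17, 18.

14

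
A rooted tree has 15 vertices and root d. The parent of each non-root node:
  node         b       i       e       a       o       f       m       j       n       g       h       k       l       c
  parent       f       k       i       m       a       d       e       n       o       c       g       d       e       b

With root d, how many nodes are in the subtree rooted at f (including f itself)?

5

f's subtree: {f, b, c, g, h}, size 5.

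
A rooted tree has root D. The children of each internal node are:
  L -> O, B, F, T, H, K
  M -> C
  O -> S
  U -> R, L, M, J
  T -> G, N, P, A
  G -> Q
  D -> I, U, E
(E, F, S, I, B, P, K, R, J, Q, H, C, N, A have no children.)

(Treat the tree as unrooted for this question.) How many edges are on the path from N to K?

3

Walking from N: N–T–L–K. Length 3.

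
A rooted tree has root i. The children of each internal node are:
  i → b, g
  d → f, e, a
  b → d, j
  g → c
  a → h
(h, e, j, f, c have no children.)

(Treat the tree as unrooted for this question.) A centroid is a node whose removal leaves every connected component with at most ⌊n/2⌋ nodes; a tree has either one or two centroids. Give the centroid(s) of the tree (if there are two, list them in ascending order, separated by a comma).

Removing d splits the tree into components of sizes 5, 2, 1, 1; the largest is 5 ≤ ⌊10/2⌋ = 5.
b is adjacent to d and is also a centroid (the largest component after removing it is likewise 5).

b, d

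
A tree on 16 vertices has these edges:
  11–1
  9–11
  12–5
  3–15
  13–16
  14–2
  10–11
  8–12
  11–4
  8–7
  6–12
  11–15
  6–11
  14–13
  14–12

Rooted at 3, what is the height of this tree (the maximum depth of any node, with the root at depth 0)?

A deepest node is 16, reached by 3–15–11–6–12–14–13–16.
That path has 7 edges, so the height is 7.

7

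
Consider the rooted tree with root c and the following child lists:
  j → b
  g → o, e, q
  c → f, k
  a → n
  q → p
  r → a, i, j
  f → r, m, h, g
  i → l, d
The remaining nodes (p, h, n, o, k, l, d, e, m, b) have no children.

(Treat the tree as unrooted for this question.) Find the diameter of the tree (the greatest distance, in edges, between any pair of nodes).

6

Starting from p, a farthest node is l at distance 6.
One longest path: p - q - g - f - r - i - l.
So the diameter is 6.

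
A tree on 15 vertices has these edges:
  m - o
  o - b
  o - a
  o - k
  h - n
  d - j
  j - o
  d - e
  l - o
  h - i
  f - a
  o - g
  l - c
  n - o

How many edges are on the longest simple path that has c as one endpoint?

5

Distances from c peak at 5, attained at e (i also at distance 5).
c-l-o-j-d-e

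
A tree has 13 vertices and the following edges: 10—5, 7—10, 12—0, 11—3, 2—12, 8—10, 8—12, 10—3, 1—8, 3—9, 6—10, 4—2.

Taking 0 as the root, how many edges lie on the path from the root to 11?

0 → 12 → 8 → 10 → 3 → 11 — 5 edges.

5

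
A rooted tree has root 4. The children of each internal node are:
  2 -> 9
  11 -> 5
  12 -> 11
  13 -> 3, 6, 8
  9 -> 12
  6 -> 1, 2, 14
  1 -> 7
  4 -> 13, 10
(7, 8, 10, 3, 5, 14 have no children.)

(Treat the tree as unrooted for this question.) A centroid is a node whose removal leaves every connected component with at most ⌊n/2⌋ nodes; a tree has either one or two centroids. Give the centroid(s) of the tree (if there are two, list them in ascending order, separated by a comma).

If 6 is removed the pieces have sizes 5, 5, 2, 1, all ≤ ⌊14/2⌋ = 7.
No neighbour of 6 does as well, so 6 is the unique centroid.

6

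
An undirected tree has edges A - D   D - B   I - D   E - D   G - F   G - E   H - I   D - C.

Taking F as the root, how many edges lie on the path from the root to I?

4

Path from F to I: F → G → E → D → I, which has 4 edges.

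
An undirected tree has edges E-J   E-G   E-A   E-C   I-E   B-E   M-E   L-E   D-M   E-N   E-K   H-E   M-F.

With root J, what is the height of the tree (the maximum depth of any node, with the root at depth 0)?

A deepest node is F, reached by J-E-M-F.
That path has 3 edges, so the height is 3.

3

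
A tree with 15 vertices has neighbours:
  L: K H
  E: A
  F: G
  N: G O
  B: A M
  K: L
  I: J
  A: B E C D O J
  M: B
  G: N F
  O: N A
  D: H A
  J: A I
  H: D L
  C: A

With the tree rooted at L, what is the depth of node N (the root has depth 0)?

5

Path from L to N: L–H–D–A–O–N, which has 5 edges.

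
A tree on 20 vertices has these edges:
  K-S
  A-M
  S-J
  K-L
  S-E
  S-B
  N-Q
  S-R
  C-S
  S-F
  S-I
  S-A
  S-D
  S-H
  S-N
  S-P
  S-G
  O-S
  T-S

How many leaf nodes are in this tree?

16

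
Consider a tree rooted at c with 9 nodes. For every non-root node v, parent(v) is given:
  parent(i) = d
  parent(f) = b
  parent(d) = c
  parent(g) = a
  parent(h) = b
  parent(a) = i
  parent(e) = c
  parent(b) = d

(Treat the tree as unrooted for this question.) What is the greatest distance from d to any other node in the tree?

Distances from d peak at 3, attained at g.
d-i-a-g

3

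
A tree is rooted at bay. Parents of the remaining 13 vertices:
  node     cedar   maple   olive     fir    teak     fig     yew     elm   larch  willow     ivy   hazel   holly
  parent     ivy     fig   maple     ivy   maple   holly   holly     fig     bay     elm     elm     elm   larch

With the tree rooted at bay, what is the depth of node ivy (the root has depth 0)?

5

bay – larch – holly – fig – elm – ivy — 5 edges.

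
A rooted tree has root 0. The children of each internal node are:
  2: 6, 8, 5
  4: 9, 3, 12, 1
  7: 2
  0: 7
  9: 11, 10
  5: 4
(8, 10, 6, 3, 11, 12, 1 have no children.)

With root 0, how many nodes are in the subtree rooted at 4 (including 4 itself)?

7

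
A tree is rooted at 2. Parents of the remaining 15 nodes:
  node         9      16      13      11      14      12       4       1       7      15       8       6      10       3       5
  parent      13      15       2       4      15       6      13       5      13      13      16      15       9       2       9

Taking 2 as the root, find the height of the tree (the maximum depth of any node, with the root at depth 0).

The longest root-to-leaf path is 2-13-9-5-1 (4 edges).

4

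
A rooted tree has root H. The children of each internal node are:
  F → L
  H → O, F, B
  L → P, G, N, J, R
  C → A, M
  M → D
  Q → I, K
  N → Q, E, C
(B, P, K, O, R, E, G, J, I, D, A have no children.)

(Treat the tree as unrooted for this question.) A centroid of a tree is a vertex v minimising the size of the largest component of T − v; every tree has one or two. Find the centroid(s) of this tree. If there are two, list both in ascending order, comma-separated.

L, N

Removing L splits the tree into components of sizes 9, 4, 1, 1, 1, 1; the largest is 9 ≤ ⌊18/2⌋ = 9.
Its neighbour N also leaves a largest component of size 9, so both are centroids.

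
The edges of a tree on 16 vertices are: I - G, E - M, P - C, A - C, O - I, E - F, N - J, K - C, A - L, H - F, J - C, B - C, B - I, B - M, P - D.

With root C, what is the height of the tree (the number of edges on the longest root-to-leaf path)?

5

A deepest node is H, reached by C-B-M-E-F-H.
That path has 5 edges, so the height is 5.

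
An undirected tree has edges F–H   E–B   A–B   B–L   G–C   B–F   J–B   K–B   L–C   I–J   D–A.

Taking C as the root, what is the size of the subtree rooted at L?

10

Descendants of L (including itself): L, B, A, J, E, F, K, D, I, H. That's 10.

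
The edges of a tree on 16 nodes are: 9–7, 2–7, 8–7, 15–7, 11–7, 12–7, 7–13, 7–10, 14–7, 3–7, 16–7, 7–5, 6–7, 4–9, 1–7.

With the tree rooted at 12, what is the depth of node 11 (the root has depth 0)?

Climbing from 11 to the root: 11 → 7 → 12. That's 2 steps.

2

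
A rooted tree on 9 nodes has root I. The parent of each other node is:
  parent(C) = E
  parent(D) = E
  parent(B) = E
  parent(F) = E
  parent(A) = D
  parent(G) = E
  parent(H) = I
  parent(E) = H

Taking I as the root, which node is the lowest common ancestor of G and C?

Ancestors of G (toward the root): G, E, H, I.
Ancestors of C: C, E, H, I.
The deepest node appearing in both lists is E.

E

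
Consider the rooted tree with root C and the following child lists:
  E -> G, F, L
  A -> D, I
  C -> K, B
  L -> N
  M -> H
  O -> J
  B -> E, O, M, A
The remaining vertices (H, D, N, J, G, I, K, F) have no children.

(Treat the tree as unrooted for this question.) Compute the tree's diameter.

A longest path is J - O - B - E - L - N, with 5 edges.

5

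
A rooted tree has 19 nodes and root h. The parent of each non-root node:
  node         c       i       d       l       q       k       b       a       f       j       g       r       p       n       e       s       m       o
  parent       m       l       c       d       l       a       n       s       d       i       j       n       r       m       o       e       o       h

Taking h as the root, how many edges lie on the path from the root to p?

5

h – o – m – n – r – p — 5 edges.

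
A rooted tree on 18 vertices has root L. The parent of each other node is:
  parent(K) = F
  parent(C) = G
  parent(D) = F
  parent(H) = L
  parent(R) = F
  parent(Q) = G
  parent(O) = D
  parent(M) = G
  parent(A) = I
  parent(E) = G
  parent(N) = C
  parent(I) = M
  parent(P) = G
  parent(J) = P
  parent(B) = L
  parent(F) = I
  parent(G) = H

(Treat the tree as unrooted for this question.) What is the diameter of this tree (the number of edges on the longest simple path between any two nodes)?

8

Starting from B, a farthest node is O at distance 8.
One longest path: B – L – H – G – M – I – F – D – O.
So the diameter is 8.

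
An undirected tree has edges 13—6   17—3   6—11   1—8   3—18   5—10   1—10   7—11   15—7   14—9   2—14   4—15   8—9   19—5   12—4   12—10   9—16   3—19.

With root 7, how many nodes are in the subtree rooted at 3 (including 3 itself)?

3's subtree: {3, 18, 17}, size 3.

3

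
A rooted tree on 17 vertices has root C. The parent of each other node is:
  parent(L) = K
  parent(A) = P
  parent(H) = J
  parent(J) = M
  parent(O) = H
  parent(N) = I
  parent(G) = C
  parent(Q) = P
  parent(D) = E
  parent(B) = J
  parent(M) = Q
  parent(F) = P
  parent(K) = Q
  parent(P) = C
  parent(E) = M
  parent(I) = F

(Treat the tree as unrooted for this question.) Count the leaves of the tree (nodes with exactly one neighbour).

The leaves are A, B, D, G, L, N, O.
That is 7 leaves.

7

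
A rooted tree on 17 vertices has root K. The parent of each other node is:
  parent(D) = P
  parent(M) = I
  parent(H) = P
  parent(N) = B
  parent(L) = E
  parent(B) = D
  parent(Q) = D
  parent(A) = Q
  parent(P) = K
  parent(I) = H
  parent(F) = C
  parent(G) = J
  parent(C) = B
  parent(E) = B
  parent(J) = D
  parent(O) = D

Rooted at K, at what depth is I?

Path from K to I: K–P–H–I, which has 3 edges.

3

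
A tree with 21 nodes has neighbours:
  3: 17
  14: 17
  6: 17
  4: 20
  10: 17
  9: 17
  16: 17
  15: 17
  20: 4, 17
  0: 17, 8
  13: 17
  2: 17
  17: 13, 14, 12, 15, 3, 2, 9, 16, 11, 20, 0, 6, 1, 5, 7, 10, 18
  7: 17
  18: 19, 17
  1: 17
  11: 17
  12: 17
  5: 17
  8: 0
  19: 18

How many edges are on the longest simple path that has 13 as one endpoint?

The node farthest from 13 is 8 (19, 4 also at distance 3), via 13-17-0-8 — 3 edges.

3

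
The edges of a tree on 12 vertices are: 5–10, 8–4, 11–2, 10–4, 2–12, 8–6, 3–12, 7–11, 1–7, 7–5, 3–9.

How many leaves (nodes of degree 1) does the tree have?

Degree-1 nodes: 1, 6, 9 — 3 of them.

3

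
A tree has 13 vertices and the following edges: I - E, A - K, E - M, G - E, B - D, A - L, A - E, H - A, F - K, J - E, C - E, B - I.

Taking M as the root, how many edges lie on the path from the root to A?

Path from M to A: M – E – A, which has 2 edges.

2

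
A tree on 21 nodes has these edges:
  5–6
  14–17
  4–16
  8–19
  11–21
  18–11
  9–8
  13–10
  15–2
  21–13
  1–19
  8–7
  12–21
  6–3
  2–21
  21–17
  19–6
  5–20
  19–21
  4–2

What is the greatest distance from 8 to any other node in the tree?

The node farthest from 8 is 16, via 8-19-21-2-4-16 — 5 edges.

5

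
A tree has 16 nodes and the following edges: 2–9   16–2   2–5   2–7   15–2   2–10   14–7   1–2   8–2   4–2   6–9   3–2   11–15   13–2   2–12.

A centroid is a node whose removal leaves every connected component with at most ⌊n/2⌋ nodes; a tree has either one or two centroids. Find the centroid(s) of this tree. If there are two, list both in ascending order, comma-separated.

Removing 2 splits the tree into components of sizes 2, 2, 2, 1, 1, 1, 1, 1, 1, 1, 1, 1; the largest is 2 ≤ ⌊16/2⌋ = 8.
No neighbour of 2 does as well, so 2 is the unique centroid.

2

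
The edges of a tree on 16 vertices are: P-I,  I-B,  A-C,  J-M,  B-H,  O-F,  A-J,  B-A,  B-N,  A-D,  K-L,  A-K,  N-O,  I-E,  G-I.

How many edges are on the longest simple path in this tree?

6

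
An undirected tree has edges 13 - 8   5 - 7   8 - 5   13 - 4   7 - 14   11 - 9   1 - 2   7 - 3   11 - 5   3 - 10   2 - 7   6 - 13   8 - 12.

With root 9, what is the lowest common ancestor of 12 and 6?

8

12's ancestor chain is 12, 8, 5, 11, 9 and 6's is 6, 13, 8, 5, 11, 9; they first meet at 8.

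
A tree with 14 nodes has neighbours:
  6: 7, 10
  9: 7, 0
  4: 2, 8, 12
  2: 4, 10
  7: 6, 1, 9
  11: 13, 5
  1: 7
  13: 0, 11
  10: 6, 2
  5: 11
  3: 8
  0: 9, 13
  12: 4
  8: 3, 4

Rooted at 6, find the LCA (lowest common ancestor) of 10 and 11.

Path 10→root: 10 6; path 11→root: 11 13 0 9 7 6.
First common node: 6.

6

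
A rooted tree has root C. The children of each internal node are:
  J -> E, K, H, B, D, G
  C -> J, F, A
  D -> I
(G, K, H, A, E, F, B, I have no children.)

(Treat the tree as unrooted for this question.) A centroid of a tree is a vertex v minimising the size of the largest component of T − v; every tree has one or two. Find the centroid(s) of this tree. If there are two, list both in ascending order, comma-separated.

J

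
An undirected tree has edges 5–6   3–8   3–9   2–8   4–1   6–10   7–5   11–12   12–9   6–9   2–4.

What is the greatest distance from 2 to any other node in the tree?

Distances from 2 peak at 6, attained at 7.
2–8–3–9–6–5–7

6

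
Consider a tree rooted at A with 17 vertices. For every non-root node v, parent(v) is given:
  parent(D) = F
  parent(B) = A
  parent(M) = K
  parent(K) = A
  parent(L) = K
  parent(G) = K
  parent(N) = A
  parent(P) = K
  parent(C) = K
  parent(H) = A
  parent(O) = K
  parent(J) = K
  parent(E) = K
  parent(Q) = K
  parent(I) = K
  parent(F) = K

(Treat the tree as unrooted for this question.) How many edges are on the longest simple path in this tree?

A longest path is D - F - K - A - B, with 4 edges.

4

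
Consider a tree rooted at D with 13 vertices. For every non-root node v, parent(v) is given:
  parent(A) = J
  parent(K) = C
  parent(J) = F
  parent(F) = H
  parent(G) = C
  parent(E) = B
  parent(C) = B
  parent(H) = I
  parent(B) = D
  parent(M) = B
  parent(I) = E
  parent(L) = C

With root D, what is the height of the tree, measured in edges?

A sits deepest: D–B–E–I–H–F–J–A — 7 edges from the root.

7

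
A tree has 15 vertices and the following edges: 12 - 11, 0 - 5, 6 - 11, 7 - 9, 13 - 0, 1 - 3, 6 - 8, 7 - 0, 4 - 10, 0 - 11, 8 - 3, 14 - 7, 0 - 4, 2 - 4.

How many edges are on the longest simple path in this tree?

Starting from 1, a farthest node is 14 at distance 7.
One longest path: 1-3-8-6-11-0-7-14.
So the diameter is 7.

7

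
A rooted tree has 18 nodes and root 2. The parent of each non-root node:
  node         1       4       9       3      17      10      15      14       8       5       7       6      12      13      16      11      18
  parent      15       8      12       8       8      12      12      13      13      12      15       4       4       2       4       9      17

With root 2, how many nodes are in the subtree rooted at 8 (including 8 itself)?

Descendants of 8 (including itself): 8, 4, 17, 3, 12, 6, 16, 18, 9, 15, 10, 5, 11, 1, 7. That's 15.

15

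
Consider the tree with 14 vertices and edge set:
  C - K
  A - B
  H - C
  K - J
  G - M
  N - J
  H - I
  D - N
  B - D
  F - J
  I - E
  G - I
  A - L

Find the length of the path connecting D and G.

The path is D - N - J - K - C - H - I - G, which has 7 edges.

7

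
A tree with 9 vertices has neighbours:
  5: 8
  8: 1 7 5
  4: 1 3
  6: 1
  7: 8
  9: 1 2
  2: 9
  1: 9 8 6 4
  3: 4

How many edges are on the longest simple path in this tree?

4

Starting from 3, a farthest node is 5 at distance 4.
One longest path: 3-4-1-8-5.
So the diameter is 4.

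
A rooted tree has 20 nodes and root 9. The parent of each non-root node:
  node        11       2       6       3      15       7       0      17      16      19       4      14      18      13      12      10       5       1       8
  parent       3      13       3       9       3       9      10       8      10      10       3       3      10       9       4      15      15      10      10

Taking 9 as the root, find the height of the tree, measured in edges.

A deepest node is 17, reached by 9 → 3 → 15 → 10 → 8 → 17.
That path has 5 edges, so the height is 5.

5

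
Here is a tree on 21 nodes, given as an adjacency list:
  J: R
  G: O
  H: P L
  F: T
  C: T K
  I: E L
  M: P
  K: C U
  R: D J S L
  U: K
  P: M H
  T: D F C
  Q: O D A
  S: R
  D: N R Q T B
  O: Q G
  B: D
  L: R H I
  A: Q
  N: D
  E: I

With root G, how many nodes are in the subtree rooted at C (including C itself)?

3

The subtree rooted at C contains: C, K, U — 3 nodes.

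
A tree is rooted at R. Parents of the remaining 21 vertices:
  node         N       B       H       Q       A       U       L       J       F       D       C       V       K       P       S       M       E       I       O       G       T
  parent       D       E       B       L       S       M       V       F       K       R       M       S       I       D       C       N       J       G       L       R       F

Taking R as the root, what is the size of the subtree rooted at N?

N's subtree: {N, M, C, U, S, V, A, L, Q, O}, size 10.

10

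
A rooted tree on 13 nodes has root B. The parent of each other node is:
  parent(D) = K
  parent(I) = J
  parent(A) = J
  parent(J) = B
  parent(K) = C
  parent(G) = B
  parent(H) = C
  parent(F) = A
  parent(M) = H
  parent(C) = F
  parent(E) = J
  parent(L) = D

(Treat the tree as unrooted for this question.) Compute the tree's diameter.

8

BFS from L reaches G last, at distance 8; BFS from G confirms no node is farther.
Path: L - D - K - C - F - A - J - B - G.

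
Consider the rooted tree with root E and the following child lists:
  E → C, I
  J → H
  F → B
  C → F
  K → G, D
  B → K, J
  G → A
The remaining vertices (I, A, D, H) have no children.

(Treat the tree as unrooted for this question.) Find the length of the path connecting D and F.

3

Walking from D: D–K–B–F. Length 3.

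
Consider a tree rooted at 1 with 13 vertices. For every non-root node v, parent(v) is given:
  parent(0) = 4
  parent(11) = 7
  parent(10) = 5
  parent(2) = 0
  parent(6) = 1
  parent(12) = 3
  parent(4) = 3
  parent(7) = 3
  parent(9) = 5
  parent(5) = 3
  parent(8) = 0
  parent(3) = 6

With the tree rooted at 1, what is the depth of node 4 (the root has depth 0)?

Climbing from 4 to the root: 4 → 3 → 6 → 1. That's 3 steps.

3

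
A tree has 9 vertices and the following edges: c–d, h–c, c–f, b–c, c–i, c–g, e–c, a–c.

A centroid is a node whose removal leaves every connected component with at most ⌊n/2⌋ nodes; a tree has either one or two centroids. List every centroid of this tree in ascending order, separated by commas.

c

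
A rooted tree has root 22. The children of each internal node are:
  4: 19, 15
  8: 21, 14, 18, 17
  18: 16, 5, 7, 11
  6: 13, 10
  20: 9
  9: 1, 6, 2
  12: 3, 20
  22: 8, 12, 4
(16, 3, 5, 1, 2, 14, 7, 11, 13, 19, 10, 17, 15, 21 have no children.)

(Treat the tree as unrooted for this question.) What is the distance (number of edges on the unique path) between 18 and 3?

4

Walking from 18: 18 – 8 – 22 – 12 – 3. Length 4.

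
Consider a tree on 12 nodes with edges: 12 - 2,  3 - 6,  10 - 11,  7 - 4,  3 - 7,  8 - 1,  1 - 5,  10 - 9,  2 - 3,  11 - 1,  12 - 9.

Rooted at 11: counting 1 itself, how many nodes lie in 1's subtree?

3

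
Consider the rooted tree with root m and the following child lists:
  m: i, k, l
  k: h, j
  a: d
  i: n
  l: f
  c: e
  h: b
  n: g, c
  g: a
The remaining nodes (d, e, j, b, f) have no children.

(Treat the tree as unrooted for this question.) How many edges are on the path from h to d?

h - k - m - i - n - g - a - d: 7 edges.

7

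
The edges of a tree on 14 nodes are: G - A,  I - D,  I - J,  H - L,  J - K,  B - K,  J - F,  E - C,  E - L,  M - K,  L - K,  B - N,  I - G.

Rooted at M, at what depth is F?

Path from M to F: M → K → J → F, which has 3 edges.

3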